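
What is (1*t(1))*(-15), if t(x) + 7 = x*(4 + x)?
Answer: 30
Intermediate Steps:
t(x) = -7 + x*(4 + x)
(1*t(1))*(-15) = (1*(-7 + 1² + 4*1))*(-15) = (1*(-7 + 1 + 4))*(-15) = (1*(-2))*(-15) = -2*(-15) = 30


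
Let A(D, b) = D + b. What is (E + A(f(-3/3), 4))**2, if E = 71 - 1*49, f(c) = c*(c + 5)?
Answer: 484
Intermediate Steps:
f(c) = c*(5 + c)
E = 22 (E = 71 - 49 = 22)
(E + A(f(-3/3), 4))**2 = (22 + ((-3/3)*(5 - 3/3) + 4))**2 = (22 + ((-3*1/3)*(5 - 3*1/3) + 4))**2 = (22 + (-(5 - 1) + 4))**2 = (22 + (-1*4 + 4))**2 = (22 + (-4 + 4))**2 = (22 + 0)**2 = 22**2 = 484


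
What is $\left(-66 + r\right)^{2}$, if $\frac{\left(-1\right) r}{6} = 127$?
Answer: $685584$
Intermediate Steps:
$r = -762$ ($r = \left(-6\right) 127 = -762$)
$\left(-66 + r\right)^{2} = \left(-66 - 762\right)^{2} = \left(-828\right)^{2} = 685584$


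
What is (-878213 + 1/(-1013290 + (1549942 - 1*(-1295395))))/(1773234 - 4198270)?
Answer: 804463746005/2221389964346 ≈ 0.36214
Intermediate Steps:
(-878213 + 1/(-1013290 + (1549942 - 1*(-1295395))))/(1773234 - 4198270) = (-878213 + 1/(-1013290 + (1549942 + 1295395)))/(-2425036) = (-878213 + 1/(-1013290 + 2845337))*(-1/2425036) = (-878213 + 1/1832047)*(-1/2425036) = -1608927492010/1832047*(-1/2425036) = 804463746005/2221389964346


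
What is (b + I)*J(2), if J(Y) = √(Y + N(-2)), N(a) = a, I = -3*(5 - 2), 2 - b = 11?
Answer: 0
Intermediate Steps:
b = -9 (b = 2 - 1*11 = 2 - 11 = -9)
I = -9 (I = -3*3 = -9)
J(Y) = √(-2 + Y) (J(Y) = √(Y - 2) = √(-2 + Y))
(b + I)*J(2) = (-9 - 9)*√(-2 + 2) = -18*√0 = -18*0 = 0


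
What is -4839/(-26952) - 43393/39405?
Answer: -326282447/354014520 ≈ -0.92166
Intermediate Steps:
-4839/(-26952) - 43393/39405 = -4839*(-1/26952) - 43393*1/39405 = 1613/8984 - 43393/39405 = -326282447/354014520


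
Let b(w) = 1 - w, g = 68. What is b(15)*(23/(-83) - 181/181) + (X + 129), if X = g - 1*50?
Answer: 13685/83 ≈ 164.88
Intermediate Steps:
X = 18 (X = 68 - 1*50 = 68 - 50 = 18)
b(15)*(23/(-83) - 181/181) + (X + 129) = (1 - 1*15)*(23/(-83) - 181/181) + (18 + 129) = (1 - 15)*(23*(-1/83) - 181*1/181) + 147 = -14*(-23/83 - 1) + 147 = -14*(-106/83) + 147 = 1484/83 + 147 = 13685/83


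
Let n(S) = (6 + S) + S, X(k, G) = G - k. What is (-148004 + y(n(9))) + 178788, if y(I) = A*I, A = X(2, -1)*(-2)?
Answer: 30928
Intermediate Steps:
A = 6 (A = (-1 - 1*2)*(-2) = (-1 - 2)*(-2) = -3*(-2) = 6)
n(S) = 6 + 2*S
y(I) = 6*I
(-148004 + y(n(9))) + 178788 = (-148004 + 6*(6 + 2*9)) + 178788 = (-148004 + 6*(6 + 18)) + 178788 = (-148004 + 6*24) + 178788 = (-148004 + 144) + 178788 = -147860 + 178788 = 30928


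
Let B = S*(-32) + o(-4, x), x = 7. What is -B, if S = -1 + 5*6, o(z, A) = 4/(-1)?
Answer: 932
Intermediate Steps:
o(z, A) = -4 (o(z, A) = 4*(-1) = -4)
S = 29 (S = -1 + 30 = 29)
B = -932 (B = 29*(-32) - 4 = -928 - 4 = -932)
-B = -1*(-932) = 932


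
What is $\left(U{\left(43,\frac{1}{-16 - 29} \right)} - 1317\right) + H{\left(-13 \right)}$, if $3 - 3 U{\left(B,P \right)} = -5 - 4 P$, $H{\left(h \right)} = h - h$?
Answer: $- \frac{177439}{135} \approx -1314.4$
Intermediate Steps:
$H{\left(h \right)} = 0$
$U{\left(B,P \right)} = \frac{8}{3} + \frac{4 P}{3}$ ($U{\left(B,P \right)} = 1 - \frac{-5 - 4 P}{3} = 1 + \left(\frac{5}{3} + \frac{4 P}{3}\right) = \frac{8}{3} + \frac{4 P}{3}$)
$\left(U{\left(43,\frac{1}{-16 - 29} \right)} - 1317\right) + H{\left(-13 \right)} = \left(\left(\frac{8}{3} + \frac{4}{3 \left(-16 - 29\right)}\right) - 1317\right) + 0 = \left(\left(\frac{8}{3} + \frac{4}{3 \left(-45\right)}\right) - 1317\right) + 0 = \left(\left(\frac{8}{3} + \frac{4}{3} \left(- \frac{1}{45}\right)\right) - 1317\right) + 0 = \left(\left(\frac{8}{3} - \frac{4}{135}\right) - 1317\right) + 0 = \left(\frac{356}{135} - 1317\right) + 0 = - \frac{177439}{135} + 0 = - \frac{177439}{135}$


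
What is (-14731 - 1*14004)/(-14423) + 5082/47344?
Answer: 65169433/31038296 ≈ 2.0996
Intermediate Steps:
(-14731 - 1*14004)/(-14423) + 5082/47344 = (-14731 - 14004)*(-1/14423) + 5082*(1/47344) = -28735*(-1/14423) + 231/2152 = 28735/14423 + 231/2152 = 65169433/31038296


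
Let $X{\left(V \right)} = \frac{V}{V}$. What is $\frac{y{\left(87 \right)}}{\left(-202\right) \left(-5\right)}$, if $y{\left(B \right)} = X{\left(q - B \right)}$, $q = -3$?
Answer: $\frac{1}{1010} \approx 0.0009901$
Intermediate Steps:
$X{\left(V \right)} = 1$
$y{\left(B \right)} = 1$
$\frac{y{\left(87 \right)}}{\left(-202\right) \left(-5\right)} = 1 \frac{1}{\left(-202\right) \left(-5\right)} = 1 \cdot \frac{1}{1010} = \frac{1}{1010}$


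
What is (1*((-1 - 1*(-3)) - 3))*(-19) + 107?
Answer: 126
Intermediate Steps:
(1*((-1 - 1*(-3)) - 3))*(-19) + 107 = (1*((-1 + 3) - 3))*(-19) + 107 = (1*(2 - 3))*(-19) + 107 = (1*(-1))*(-19) + 107 = -1*(-19) + 107 = 19 + 107 = 126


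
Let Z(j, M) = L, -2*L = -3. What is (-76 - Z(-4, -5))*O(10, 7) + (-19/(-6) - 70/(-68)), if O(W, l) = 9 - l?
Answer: -7691/51 ≈ -150.80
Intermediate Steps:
L = 3/2 (L = -½*(-3) = 3/2 ≈ 1.5000)
Z(j, M) = 3/2
(-76 - Z(-4, -5))*O(10, 7) + (-19/(-6) - 70/(-68)) = (-76 - 1*3/2)*(9 - 1*7) + (-19/(-6) - 70/(-68)) = (-76 - 3/2)*(9 - 7) + (-19*(-⅙) - 70*(-1/68)) = -155/2*2 + (19/6 + 35/34) = -155 + 214/51 = -7691/51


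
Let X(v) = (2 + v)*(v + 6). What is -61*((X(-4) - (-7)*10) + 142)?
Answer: -12688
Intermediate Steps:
X(v) = (2 + v)*(6 + v)
-61*((X(-4) - (-7)*10) + 142) = -61*(((12 + (-4)² + 8*(-4)) - (-7)*10) + 142) = -61*(((12 + 16 - 32) - 1*(-70)) + 142) = -61*((-4 + 70) + 142) = -61*(66 + 142) = -61*208 = -12688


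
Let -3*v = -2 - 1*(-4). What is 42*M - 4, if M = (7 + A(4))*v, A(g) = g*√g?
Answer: -424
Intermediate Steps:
v = -⅔ (v = -(-2 - 1*(-4))/3 = -(-2 + 4)/3 = -⅓*2 = -⅔ ≈ -0.66667)
A(g) = g^(3/2)
M = -10 (M = (7 + 4^(3/2))*(-⅔) = (7 + 8)*(-⅔) = 15*(-⅔) = -10)
42*M - 4 = 42*(-10) - 4 = -420 - 4 = -424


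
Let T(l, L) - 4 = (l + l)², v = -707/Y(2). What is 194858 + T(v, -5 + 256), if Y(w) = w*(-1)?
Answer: 694711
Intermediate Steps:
Y(w) = -w
v = 707/2 (v = -707/((-1*2)) = -707/(-2) = -707*(-½) = 707/2 ≈ 353.50)
T(l, L) = 4 + 4*l² (T(l, L) = 4 + (l + l)² = 4 + (2*l)² = 4 + 4*l²)
194858 + T(v, -5 + 256) = 194858 + (4 + 4*(707/2)²) = 194858 + (4 + 4*(499849/4)) = 194858 + (4 + 499849) = 194858 + 499853 = 694711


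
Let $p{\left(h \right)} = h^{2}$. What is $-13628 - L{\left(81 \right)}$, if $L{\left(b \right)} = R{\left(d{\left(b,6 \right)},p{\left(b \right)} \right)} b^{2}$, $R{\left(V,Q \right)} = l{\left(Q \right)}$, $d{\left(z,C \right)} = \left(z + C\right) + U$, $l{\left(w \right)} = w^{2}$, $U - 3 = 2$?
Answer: $-282429550109$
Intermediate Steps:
$U = 5$ ($U = 3 + 2 = 5$)
$d{\left(z,C \right)} = 5 + C + z$ ($d{\left(z,C \right)} = \left(z + C\right) + 5 = \left(C + z\right) + 5 = 5 + C + z$)
$R{\left(V,Q \right)} = Q^{2}$
$L{\left(b \right)} = b^{6}$ ($L{\left(b \right)} = \left(b^{2}\right)^{2} b^{2} = b^{4} b^{2} = b^{6}$)
$-13628 - L{\left(81 \right)} = -13628 - 81^{6} = -13628 - 282429536481 = -282429550109$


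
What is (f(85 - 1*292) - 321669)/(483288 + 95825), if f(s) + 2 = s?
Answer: -321878/579113 ≈ -0.55581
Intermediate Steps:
f(s) = -2 + s
(f(85 - 1*292) - 321669)/(483288 + 95825) = ((-2 + (85 - 1*292)) - 321669)/(483288 + 95825) = ((-2 + (85 - 292)) - 321669)/579113 = ((-2 - 207) - 321669)*(1/579113) = (-209 - 321669)*(1/579113) = -321878*1/579113 = -321878/579113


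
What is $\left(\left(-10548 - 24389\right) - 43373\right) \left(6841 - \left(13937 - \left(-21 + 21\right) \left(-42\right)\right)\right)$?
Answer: $555687760$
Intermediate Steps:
$\left(\left(-10548 - 24389\right) - 43373\right) \left(6841 - \left(13937 - \left(-21 + 21\right) \left(-42\right)\right)\right) = \left(-34937 - 43373\right) \left(6841 + \left(-13937 + 0 \left(-42\right)\right)\right) = - 78310 \left(6841 + \left(-13937 + 0\right)\right) = - 78310 \left(6841 - 13937\right) = \left(-78310\right) \left(-7096\right) = 555687760$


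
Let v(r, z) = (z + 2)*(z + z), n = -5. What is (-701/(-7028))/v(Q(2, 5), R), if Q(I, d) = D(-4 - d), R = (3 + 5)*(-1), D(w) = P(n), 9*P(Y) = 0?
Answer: 701/674688 ≈ 0.0010390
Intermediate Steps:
P(Y) = 0 (P(Y) = (⅑)*0 = 0)
D(w) = 0
R = -8 (R = 8*(-1) = -8)
Q(I, d) = 0
v(r, z) = 2*z*(2 + z) (v(r, z) = (2 + z)*(2*z) = 2*z*(2 + z))
(-701/(-7028))/v(Q(2, 5), R) = (-701/(-7028))/((2*(-8)*(2 - 8))) = (-701*(-1/7028))/((2*(-8)*(-6))) = (701/7028)/96 = (701/7028)*(1/96) = 701/674688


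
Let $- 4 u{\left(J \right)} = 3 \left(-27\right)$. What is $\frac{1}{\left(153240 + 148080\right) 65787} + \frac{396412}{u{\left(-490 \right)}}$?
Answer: $\frac{388051892910721}{19822938840} \approx 19576.0$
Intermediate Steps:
$u{\left(J \right)} = \frac{81}{4}$ ($u{\left(J \right)} = - \frac{3 \left(-27\right)}{4} = \left(- \frac{1}{4}\right) \left(-81\right) = \frac{81}{4}$)
$\frac{1}{\left(153240 + 148080\right) 65787} + \frac{396412}{u{\left(-490 \right)}} = \frac{1}{\left(153240 + 148080\right) 65787} + \frac{396412}{\frac{81}{4}} = \frac{1}{301320} \cdot \frac{1}{65787} + 396412 \cdot \frac{4}{81} = \frac{1}{301320} \cdot \frac{1}{65787} + \frac{1585648}{81} = \frac{1}{19822938840} + \frac{1585648}{81} = \frac{388051892910721}{19822938840}$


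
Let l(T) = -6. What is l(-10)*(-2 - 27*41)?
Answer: 6654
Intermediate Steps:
l(-10)*(-2 - 27*41) = -6*(-2 - 27*41) = -6*(-2 - 1107) = -6*(-1109) = 6654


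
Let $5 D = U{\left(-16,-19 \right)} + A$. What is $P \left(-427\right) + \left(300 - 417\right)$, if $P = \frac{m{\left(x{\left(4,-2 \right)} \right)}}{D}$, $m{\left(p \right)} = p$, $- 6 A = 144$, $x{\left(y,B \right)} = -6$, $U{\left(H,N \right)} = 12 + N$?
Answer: $- \frac{16437}{31} \approx -530.23$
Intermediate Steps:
$A = -24$ ($A = \left(- \frac{1}{6}\right) 144 = -24$)
$D = - \frac{31}{5}$ ($D = \frac{\left(12 - 19\right) - 24}{5} = \frac{-7 - 24}{5} = \frac{1}{5} \left(-31\right) = - \frac{31}{5} \approx -6.2$)
$P = \frac{30}{31}$ ($P = - \frac{6}{- \frac{31}{5}} = \left(-6\right) \left(- \frac{5}{31}\right) = \frac{30}{31} \approx 0.96774$)
$P \left(-427\right) + \left(300 - 417\right) = \frac{30}{31} \left(-427\right) + \left(300 - 417\right) = - \frac{12810}{31} - 117 = - \frac{16437}{31}$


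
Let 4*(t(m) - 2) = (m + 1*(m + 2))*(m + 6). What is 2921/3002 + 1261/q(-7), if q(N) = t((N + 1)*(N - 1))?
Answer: 7655847/3977650 ≈ 1.9247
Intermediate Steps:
t(m) = 2 + (2 + 2*m)*(6 + m)/4 (t(m) = 2 + ((m + 1*(m + 2))*(m + 6))/4 = 2 + ((m + 1*(2 + m))*(6 + m))/4 = 2 + ((m + (2 + m))*(6 + m))/4 = 2 + ((2 + 2*m)*(6 + m))/4 = 2 + (2 + 2*m)*(6 + m)/4)
q(N) = 5 + (1 + N)**2*(-1 + N)**2/2 + 7*(1 + N)*(-1 + N)/2 (q(N) = 5 + ((N + 1)*(N - 1))**2/2 + 7*((N + 1)*(N - 1))/2 = 5 + ((1 + N)*(-1 + N))**2/2 + 7*((1 + N)*(-1 + N))/2 = 5 + ((1 + N)**2*(-1 + N)**2)/2 + 7*(1 + N)*(-1 + N)/2 = 5 + (1 + N)**2*(-1 + N)**2/2 + 7*(1 + N)*(-1 + N)/2)
2921/3002 + 1261/q(-7) = 2921/3002 + 1261/(2 + (1/2)*(-7)**4 + (5/2)*(-7)**2) = 2921*(1/3002) + 1261/(2 + (1/2)*2401 + (5/2)*49) = 2921/3002 + 1261/(2 + 2401/2 + 245/2) = 2921/3002 + 1261/1325 = 7655847/3977650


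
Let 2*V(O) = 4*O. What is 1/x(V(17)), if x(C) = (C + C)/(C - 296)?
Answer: -131/34 ≈ -3.8529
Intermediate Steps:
V(O) = 2*O (V(O) = (4*O)/2 = 2*O)
x(C) = 2*C/(-296 + C) (x(C) = (2*C)/(-296 + C) = 2*C/(-296 + C))
1/x(V(17)) = 1/(2*(2*17)/(-296 + 2*17)) = 1/(2*34/(-296 + 34)) = 1/(2*34/(-262)) = 1/(2*34*(-1/262)) = 1/(-34/131) = -131/34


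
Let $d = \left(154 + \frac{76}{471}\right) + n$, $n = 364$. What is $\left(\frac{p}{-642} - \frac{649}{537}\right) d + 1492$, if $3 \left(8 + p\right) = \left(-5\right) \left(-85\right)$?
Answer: $\frac{61532332165}{81189567} \approx 757.88$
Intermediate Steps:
$p = \frac{401}{3}$ ($p = -8 + \frac{\left(-5\right) \left(-85\right)}{3} = -8 + \frac{1}{3} \cdot 425 = -8 + \frac{425}{3} = \frac{401}{3} \approx 133.67$)
$d = \frac{244054}{471}$ ($d = \left(154 + \frac{76}{471}\right) + 364 = \frac{72610}{471} + 364 = \frac{244054}{471} \approx 518.16$)
$\left(\frac{p}{-642} - \frac{649}{537}\right) d + 1492 = \left(\frac{401}{3 \left(-642\right)} - \frac{649}{537}\right) \frac{244054}{471} + 1492 = \left(\frac{401}{3} \left(- \frac{1}{642}\right) - \frac{649}{537}\right) \frac{244054}{471} + 1492 = \left(- \frac{401}{1926} - \frac{649}{537}\right) \frac{244054}{471} + 1492 = \left(- \frac{488437}{344754}\right) \frac{244054}{471} + 1492 = - \frac{59602501799}{81189567} + 1492 = \frac{61532332165}{81189567}$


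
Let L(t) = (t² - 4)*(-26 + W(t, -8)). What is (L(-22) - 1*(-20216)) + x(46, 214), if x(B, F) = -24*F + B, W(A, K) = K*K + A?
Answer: 22806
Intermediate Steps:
W(A, K) = A + K² (W(A, K) = K² + A = A + K²)
L(t) = (-4 + t²)*(38 + t) (L(t) = (t² - 4)*(-26 + (t + (-8)²)) = (-4 + t²)*(-26 + (t + 64)) = (-4 + t²)*(-26 + (64 + t)) = (-4 + t²)*(38 + t))
x(B, F) = B - 24*F
(L(-22) - 1*(-20216)) + x(46, 214) = ((-152 + (-22)³ - 4*(-22) + 38*(-22)²) - 1*(-20216)) + (46 - 24*214) = ((-152 - 10648 + 88 + 38*484) + 20216) + (46 - 5136) = ((-152 - 10648 + 88 + 18392) + 20216) - 5090 = (7680 + 20216) - 5090 = 27896 - 5090 = 22806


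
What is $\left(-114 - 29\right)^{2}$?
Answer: $20449$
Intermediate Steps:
$\left(-114 - 29\right)^{2} = \left(-143\right)^{2} = 20449$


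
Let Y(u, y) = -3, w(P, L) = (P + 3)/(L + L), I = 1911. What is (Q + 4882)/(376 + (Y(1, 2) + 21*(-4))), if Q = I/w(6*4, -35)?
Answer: -652/2601 ≈ -0.25067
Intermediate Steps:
w(P, L) = (3 + P)/(2*L) (w(P, L) = (3 + P)/((2*L)) = (3 + P)*(1/(2*L)) = (3 + P)/(2*L))
Q = -44590/9 (Q = 1911/(((½)*(3 + 6*4)/(-35))) = 1911/(((½)*(-1/35)*(3 + 24))) = 1911/(((½)*(-1/35)*27)) = 1911/(-27/70) = 1911*(-70/27) = -44590/9 ≈ -4954.4)
(Q + 4882)/(376 + (Y(1, 2) + 21*(-4))) = (-44590/9 + 4882)/(376 + (-3 + 21*(-4))) = -652/(9*(376 + (-3 - 84))) = -652/(9*(376 - 87)) = -652/9/289 = -652/9*1/289 = -652/2601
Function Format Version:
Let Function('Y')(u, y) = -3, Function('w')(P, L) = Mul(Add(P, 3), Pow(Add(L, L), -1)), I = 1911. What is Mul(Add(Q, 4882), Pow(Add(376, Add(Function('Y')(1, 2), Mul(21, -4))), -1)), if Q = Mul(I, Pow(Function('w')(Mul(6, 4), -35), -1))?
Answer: Rational(-652, 2601) ≈ -0.25067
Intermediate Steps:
Function('w')(P, L) = Mul(Rational(1, 2), Pow(L, -1), Add(3, P)) (Function('w')(P, L) = Mul(Add(3, P), Pow(Mul(2, L), -1)) = Mul(Add(3, P), Mul(Rational(1, 2), Pow(L, -1))) = Mul(Rational(1, 2), Pow(L, -1), Add(3, P)))
Q = Rational(-44590, 9) (Q = Mul(1911, Pow(Mul(Rational(1, 2), Pow(-35, -1), Add(3, Mul(6, 4))), -1)) = Mul(1911, Pow(Mul(Rational(1, 2), Rational(-1, 35), Add(3, 24)), -1)) = Mul(1911, Pow(Mul(Rational(1, 2), Rational(-1, 35), 27), -1)) = Mul(1911, Pow(Rational(-27, 70), -1)) = Mul(1911, Rational(-70, 27)) = Rational(-44590, 9) ≈ -4954.4)
Mul(Add(Q, 4882), Pow(Add(376, Add(Function('Y')(1, 2), Mul(21, -4))), -1)) = Mul(Add(Rational(-44590, 9), 4882), Pow(Add(376, Add(-3, Mul(21, -4))), -1)) = Mul(Rational(-652, 9), Pow(Add(376, Add(-3, -84)), -1)) = Mul(Rational(-652, 9), Pow(Add(376, -87), -1)) = Mul(Rational(-652, 9), Pow(289, -1)) = Mul(Rational(-652, 9), Rational(1, 289)) = Rational(-652, 2601)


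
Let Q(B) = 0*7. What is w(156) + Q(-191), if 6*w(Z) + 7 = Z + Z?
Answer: 305/6 ≈ 50.833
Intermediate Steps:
Q(B) = 0
w(Z) = -7/6 + Z/3 (w(Z) = -7/6 + (Z + Z)/6 = -7/6 + (2*Z)/6 = -7/6 + Z/3)
w(156) + Q(-191) = (-7/6 + (⅓)*156) + 0 = (-7/6 + 52) + 0 = 305/6 + 0 = 305/6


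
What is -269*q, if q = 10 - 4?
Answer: -1614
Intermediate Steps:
q = 6
-269*q = -269*6 = -1614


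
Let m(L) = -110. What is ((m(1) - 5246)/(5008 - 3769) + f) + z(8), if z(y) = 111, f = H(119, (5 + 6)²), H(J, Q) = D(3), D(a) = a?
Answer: 135890/1239 ≈ 109.68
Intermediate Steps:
H(J, Q) = 3
f = 3
((m(1) - 5246)/(5008 - 3769) + f) + z(8) = ((-110 - 5246)/(5008 - 3769) + 3) + 111 = (-5356/1239 + 3) + 111 = -1639/1239 + 111 = 135890/1239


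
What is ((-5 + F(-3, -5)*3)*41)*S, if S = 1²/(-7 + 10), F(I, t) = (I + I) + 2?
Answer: -697/3 ≈ -232.33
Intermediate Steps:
F(I, t) = 2 + 2*I (F(I, t) = 2*I + 2 = 2 + 2*I)
S = ⅓ (S = 1/3 = (⅓)*1 = ⅓ ≈ 0.33333)
((-5 + F(-3, -5)*3)*41)*S = ((-5 + (2 + 2*(-3))*3)*41)*(⅓) = ((-5 + (2 - 6)*3)*41)*(⅓) = ((-5 - 4*3)*41)*(⅓) = ((-5 - 12)*41)*(⅓) = -17*41*(⅓) = -697*⅓ = -697/3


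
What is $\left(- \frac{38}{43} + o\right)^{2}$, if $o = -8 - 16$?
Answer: $\frac{1144900}{1849} \approx 619.2$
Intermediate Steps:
$o = -24$
$\left(- \frac{38}{43} + o\right)^{2} = \left(- \frac{38}{43} - 24\right)^{2} = \left(- \frac{1070}{43}\right)^{2} = \frac{1144900}{1849}$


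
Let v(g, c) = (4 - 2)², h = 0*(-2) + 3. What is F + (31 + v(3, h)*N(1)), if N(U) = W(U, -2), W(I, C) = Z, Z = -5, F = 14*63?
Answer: 893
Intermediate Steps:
F = 882
W(I, C) = -5
N(U) = -5
h = 3 (h = 0 + 3 = 3)
v(g, c) = 4 (v(g, c) = 2² = 4)
F + (31 + v(3, h)*N(1)) = 882 + (31 + 4*(-5)) = 882 + (31 - 20) = 882 + 11 = 893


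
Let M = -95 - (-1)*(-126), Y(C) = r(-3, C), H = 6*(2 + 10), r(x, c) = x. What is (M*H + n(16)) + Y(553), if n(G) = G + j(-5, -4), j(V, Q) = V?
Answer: -15904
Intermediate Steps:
H = 72 (H = 6*12 = 72)
Y(C) = -3
n(G) = -5 + G (n(G) = G - 5 = -5 + G)
M = -221 (M = -95 - 1*126 = -95 - 126 = -221)
(M*H + n(16)) + Y(553) = (-221*72 + (-5 + 16)) - 3 = (-15912 + 11) - 3 = -15901 - 3 = -15904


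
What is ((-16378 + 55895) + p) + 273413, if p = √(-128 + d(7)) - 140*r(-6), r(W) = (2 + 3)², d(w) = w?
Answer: 309430 + 11*I ≈ 3.0943e+5 + 11.0*I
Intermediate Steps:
r(W) = 25 (r(W) = 5² = 25)
p = -3500 + 11*I (p = √(-128 + 7) - 140*25 = √(-121) - 3500 = 11*I - 3500 = -3500 + 11*I ≈ -3500.0 + 11.0*I)
((-16378 + 55895) + p) + 273413 = ((-16378 + 55895) + (-3500 + 11*I)) + 273413 = (39517 + (-3500 + 11*I)) + 273413 = (36017 + 11*I) + 273413 = 309430 + 11*I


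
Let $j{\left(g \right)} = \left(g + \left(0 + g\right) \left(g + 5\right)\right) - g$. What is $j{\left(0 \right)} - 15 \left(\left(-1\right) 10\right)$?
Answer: $150$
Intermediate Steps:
$j{\left(g \right)} = g \left(5 + g\right)$ ($j{\left(g \right)} = \left(g + g \left(5 + g\right)\right) - g = g \left(5 + g\right)$)
$j{\left(0 \right)} - 15 \left(\left(-1\right) 10\right) = 0 \left(5 + 0\right) - 15 \left(\left(-1\right) 10\right) = 0 \cdot 5 - -150 = 0 + 150 = 150$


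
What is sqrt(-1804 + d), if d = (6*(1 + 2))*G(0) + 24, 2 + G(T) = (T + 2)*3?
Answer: 2*I*sqrt(427) ≈ 41.328*I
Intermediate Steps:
G(T) = 4 + 3*T (G(T) = -2 + (T + 2)*3 = -2 + (2 + T)*3 = -2 + (6 + 3*T) = 4 + 3*T)
d = 96 (d = (6*(1 + 2))*(4 + 3*0) + 24 = (6*3)*(4 + 0) + 24 = 18*4 + 24 = 72 + 24 = 96)
sqrt(-1804 + d) = sqrt(-1804 + 96) = sqrt(-1708) = 2*I*sqrt(427)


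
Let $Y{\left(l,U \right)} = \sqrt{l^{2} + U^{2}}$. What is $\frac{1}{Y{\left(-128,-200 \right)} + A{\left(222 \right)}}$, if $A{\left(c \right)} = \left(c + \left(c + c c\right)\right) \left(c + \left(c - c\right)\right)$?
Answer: $\frac{172494}{1904267521423} - \frac{\sqrt{881}}{15234140171384} \approx 9.0581 \cdot 10^{-8}$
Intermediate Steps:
$Y{\left(l,U \right)} = \sqrt{U^{2} + l^{2}}$
$A{\left(c \right)} = c \left(c^{2} + 2 c\right)$ ($A{\left(c \right)} = \left(c + \left(c + c^{2}\right)\right) \left(c + 0\right) = \left(c^{2} + 2 c\right) c = c \left(c^{2} + 2 c\right)$)
$\frac{1}{Y{\left(-128,-200 \right)} + A{\left(222 \right)}} = \frac{1}{\sqrt{\left(-200\right)^{2} + \left(-128\right)^{2}} + 222^{2} \left(2 + 222\right)} = \frac{1}{\sqrt{40000 + 16384} + 49284 \cdot 224} = \frac{1}{\sqrt{56384} + 11039616} = \frac{1}{8 \sqrt{881} + 11039616} = \frac{1}{11039616 + 8 \sqrt{881}}$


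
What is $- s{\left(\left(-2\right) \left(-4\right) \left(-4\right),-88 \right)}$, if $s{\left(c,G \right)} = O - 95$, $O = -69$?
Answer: $164$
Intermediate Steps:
$s{\left(c,G \right)} = -164$ ($s{\left(c,G \right)} = -69 - 95 = -164$)
$- s{\left(\left(-2\right) \left(-4\right) \left(-4\right),-88 \right)} = \left(-1\right) \left(-164\right) = 164$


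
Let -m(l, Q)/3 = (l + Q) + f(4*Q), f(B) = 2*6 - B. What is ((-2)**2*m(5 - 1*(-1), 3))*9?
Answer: -972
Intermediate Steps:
f(B) = 12 - B
m(l, Q) = -36 - 3*l + 9*Q (m(l, Q) = -3*((l + Q) + (12 - 4*Q)) = -3*((Q + l) + (12 - 4*Q)) = -3*(12 + l - 3*Q) = -36 - 3*l + 9*Q)
((-2)**2*m(5 - 1*(-1), 3))*9 = ((-2)**2*(-36 - 3*(5 - 1*(-1)) + 9*3))*9 = (4*(-36 - 3*(5 + 1) + 27))*9 = (4*(-36 - 3*6 + 27))*9 = (4*(-36 - 18 + 27))*9 = (4*(-27))*9 = -108*9 = -972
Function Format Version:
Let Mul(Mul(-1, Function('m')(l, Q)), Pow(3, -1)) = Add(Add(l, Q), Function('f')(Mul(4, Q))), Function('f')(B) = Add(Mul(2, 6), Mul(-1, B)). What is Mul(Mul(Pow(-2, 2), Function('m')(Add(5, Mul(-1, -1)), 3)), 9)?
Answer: -972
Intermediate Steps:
Function('f')(B) = Add(12, Mul(-1, B))
Function('m')(l, Q) = Add(-36, Mul(-3, l), Mul(9, Q)) (Function('m')(l, Q) = Mul(-3, Add(Add(l, Q), Add(12, Mul(-1, Mul(4, Q))))) = Mul(-3, Add(Add(Q, l), Add(12, Mul(-4, Q)))) = Mul(-3, Add(12, l, Mul(-3, Q))) = Add(-36, Mul(-3, l), Mul(9, Q)))
Mul(Mul(Pow(-2, 2), Function('m')(Add(5, Mul(-1, -1)), 3)), 9) = Mul(Mul(Pow(-2, 2), Add(-36, Mul(-3, Add(5, Mul(-1, -1))), Mul(9, 3))), 9) = Mul(Mul(4, Add(-36, Mul(-3, Add(5, 1)), 27)), 9) = Mul(Mul(4, Add(-36, Mul(-3, 6), 27)), 9) = Mul(Mul(4, Add(-36, -18, 27)), 9) = Mul(Mul(4, -27), 9) = Mul(-108, 9) = -972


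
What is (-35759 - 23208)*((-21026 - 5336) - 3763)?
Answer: 1776380875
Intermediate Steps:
(-35759 - 23208)*((-21026 - 5336) - 3763) = -58967*(-26362 - 3763) = -58967*(-30125) = 1776380875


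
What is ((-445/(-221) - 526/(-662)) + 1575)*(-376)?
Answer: -43397259368/73151 ≈ -5.9326e+5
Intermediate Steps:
((-445/(-221) - 526/(-662)) + 1575)*(-376) = ((-445*(-1/221) - 526*(-1/662)) + 1575)*(-376) = ((445/221 + 263/331) + 1575)*(-376) = (205418/73151 + 1575)*(-376) = (115418243/73151)*(-376) = -43397259368/73151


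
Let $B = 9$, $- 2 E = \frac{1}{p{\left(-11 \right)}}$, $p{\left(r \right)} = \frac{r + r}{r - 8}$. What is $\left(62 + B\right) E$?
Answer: $- \frac{1349}{44} \approx -30.659$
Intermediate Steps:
$p{\left(r \right)} = \frac{2 r}{-8 + r}$
$E = - \frac{19}{44}$ ($E = - \frac{1}{2 \cdot 2 \left(-11\right) \frac{1}{-8 - 11}} = - \frac{1}{2 \cdot 2 \left(-11\right) \frac{1}{-19}} = - \frac{1}{2 \cdot 2 \left(-11\right) \left(- \frac{1}{19}\right)} = - \frac{1}{2 \cdot \frac{22}{19}} = \left(- \frac{1}{2}\right) \frac{19}{22} = - \frac{19}{44} \approx -0.43182$)
$\left(62 + B\right) E = \left(62 + 9\right) \left(- \frac{19}{44}\right) = 71 \left(- \frac{19}{44}\right) = - \frac{1349}{44}$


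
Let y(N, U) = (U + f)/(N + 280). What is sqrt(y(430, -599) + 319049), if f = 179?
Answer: sqrt(1608323027)/71 ≈ 564.84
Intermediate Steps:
y(N, U) = (179 + U)/(280 + N) (y(N, U) = (U + 179)/(N + 280) = (179 + U)/(280 + N))
sqrt(y(430, -599) + 319049) = sqrt((179 - 599)/(280 + 430) + 319049) = sqrt(-420/710 + 319049) = sqrt((1/710)*(-420) + 319049) = sqrt(-42/71 + 319049) = sqrt(22652437/71) = sqrt(1608323027)/71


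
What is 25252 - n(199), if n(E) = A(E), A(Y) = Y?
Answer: 25053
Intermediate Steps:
n(E) = E
25252 - n(199) = 25252 - 1*199 = 25252 - 199 = 25053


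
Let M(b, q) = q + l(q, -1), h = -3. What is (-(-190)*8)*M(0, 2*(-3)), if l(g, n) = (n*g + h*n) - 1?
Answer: 3040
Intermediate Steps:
l(g, n) = -1 - 3*n + g*n (l(g, n) = (n*g - 3*n) - 1 = (g*n - 3*n) - 1 = (-3*n + g*n) - 1 = -1 - 3*n + g*n)
M(b, q) = 2 (M(b, q) = q + (-1 - 3*(-1) + q*(-1)) = q + (-1 + 3 - q) = q + (2 - q) = 2)
(-(-190)*8)*M(0, 2*(-3)) = -(-190)*8*2 = -38*(-40)*2 = 1520*2 = 3040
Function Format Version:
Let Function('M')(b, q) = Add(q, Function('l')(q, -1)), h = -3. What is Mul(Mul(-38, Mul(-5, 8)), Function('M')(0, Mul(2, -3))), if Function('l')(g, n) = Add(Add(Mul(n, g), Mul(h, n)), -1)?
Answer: 3040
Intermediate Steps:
Function('l')(g, n) = Add(-1, Mul(-3, n), Mul(g, n)) (Function('l')(g, n) = Add(Add(Mul(n, g), Mul(-3, n)), -1) = Add(Add(Mul(g, n), Mul(-3, n)), -1) = Add(Add(Mul(-3, n), Mul(g, n)), -1) = Add(-1, Mul(-3, n), Mul(g, n)))
Function('M')(b, q) = 2 (Function('M')(b, q) = Add(q, Add(-1, Mul(-3, -1), Mul(q, -1))) = Add(q, Add(-1, 3, Mul(-1, q))) = Add(q, Add(2, Mul(-1, q))) = 2)
Mul(Mul(-38, Mul(-5, 8)), Function('M')(0, Mul(2, -3))) = Mul(Mul(-38, Mul(-5, 8)), 2) = Mul(Mul(-38, -40), 2) = Mul(1520, 2) = 3040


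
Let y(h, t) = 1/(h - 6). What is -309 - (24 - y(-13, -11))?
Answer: -6328/19 ≈ -333.05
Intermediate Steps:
y(h, t) = 1/(-6 + h)
-309 - (24 - y(-13, -11)) = -309 - (24 - 1/(-6 - 13)) = -309 - (24 - 1/(-19)) = -309 - (24 - 1*(-1/19)) = -309 - (24 + 1/19) = -309 - 1*457/19 = -309 - 457/19 = -6328/19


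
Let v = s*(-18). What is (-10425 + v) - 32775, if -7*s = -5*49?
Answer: -43830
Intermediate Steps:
s = 35 (s = -(-5)*49/7 = -⅐*(-245) = 35)
v = -630 (v = 35*(-18) = -630)
(-10425 + v) - 32775 = (-10425 - 630) - 32775 = -11055 - 32775 = -43830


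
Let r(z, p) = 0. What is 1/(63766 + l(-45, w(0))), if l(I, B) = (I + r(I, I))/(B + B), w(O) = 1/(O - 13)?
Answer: 2/128117 ≈ 1.5611e-5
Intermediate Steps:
w(O) = 1/(-13 + O)
l(I, B) = I/(2*B) (l(I, B) = (I + 0)/(B + B) = I/((2*B)) = I*(1/(2*B)) = I/(2*B))
1/(63766 + l(-45, w(0))) = 1/(63766 + (½)*(-45)/1/(-13 + 0)) = 1/(63766 + (½)*(-45)/1/(-13)) = 1/(63766 + (½)*(-45)/(-1/13)) = 1/(63766 + (½)*(-45)*(-13)) = 1/(63766 + 585/2) = 1/(128117/2) = 2/128117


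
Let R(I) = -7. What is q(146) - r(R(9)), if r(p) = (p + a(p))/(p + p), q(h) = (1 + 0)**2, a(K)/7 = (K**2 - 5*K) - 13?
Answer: 36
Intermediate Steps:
a(K) = -91 - 35*K + 7*K**2 (a(K) = 7*((K**2 - 5*K) - 13) = 7*(-13 + K**2 - 5*K) = -91 - 35*K + 7*K**2)
q(h) = 1 (q(h) = 1**2 = 1)
r(p) = (-91 - 34*p + 7*p**2)/(2*p) (r(p) = (p + (-91 - 35*p + 7*p**2))/(p + p) = (-91 - 34*p + 7*p**2)/((2*p)) = (-91 - 34*p + 7*p**2)*(1/(2*p)) = (-91 - 34*p + 7*p**2)/(2*p))
q(146) - r(R(9)) = 1 - (-17 - 91/2/(-7) + (7/2)*(-7)) = 1 - (-17 - 91/2*(-1/7) - 49/2) = 1 - (-17 + 13/2 - 49/2) = 1 - 1*(-35) = 1 + 35 = 36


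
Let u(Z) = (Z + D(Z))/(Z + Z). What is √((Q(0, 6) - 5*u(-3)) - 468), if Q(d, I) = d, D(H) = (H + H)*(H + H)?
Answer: I*√1762/2 ≈ 20.988*I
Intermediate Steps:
D(H) = 4*H² (D(H) = (2*H)*(2*H) = 4*H²)
u(Z) = (Z + 4*Z²)/(2*Z) (u(Z) = (Z + 4*Z²)/(Z + Z) = (Z + 4*Z²)/((2*Z)) = (Z + 4*Z²)*(1/(2*Z)) = (Z + 4*Z²)/(2*Z))
√((Q(0, 6) - 5*u(-3)) - 468) = √((0 - 5*(½ + 2*(-3))) - 468) = √((0 - 5*(½ - 6)) - 468) = √((0 - 5*(-11/2)) - 468) = √((0 + 55/2) - 468) = √(55/2 - 468) = √(-881/2) = I*√1762/2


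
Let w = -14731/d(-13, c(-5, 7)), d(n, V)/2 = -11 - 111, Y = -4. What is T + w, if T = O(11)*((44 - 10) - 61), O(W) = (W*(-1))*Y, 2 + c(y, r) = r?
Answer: -275141/244 ≈ -1127.6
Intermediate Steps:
c(y, r) = -2 + r
O(W) = 4*W (O(W) = (W*(-1))*(-4) = -W*(-4) = 4*W)
d(n, V) = -244 (d(n, V) = 2*(-11 - 111) = 2*(-122) = -244)
T = -1188 (T = (4*11)*((44 - 10) - 61) = 44*(34 - 61) = 44*(-27) = -1188)
w = 14731/244 (w = -14731/(-244) = -14731*(-1/244) = 14731/244 ≈ 60.373)
T + w = -1188 + 14731/244 = -275141/244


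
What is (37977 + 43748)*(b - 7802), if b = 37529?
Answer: 2429439075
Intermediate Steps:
(37977 + 43748)*(b - 7802) = (37977 + 43748)*(37529 - 7802) = 81725*29727 = 2429439075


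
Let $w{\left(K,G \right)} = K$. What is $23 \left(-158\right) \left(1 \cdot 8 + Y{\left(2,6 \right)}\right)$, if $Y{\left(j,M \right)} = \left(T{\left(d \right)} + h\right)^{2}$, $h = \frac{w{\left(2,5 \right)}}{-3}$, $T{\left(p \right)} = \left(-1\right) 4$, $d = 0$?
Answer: $- \frac{973912}{9} \approx -1.0821 \cdot 10^{5}$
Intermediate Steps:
$T{\left(p \right)} = -4$
$h = - \frac{2}{3}$ ($h = \frac{2}{-3} = 2 \left(- \frac{1}{3}\right) = - \frac{2}{3} \approx -0.66667$)
$Y{\left(j,M \right)} = \frac{196}{9}$ ($Y{\left(j,M \right)} = \left(-4 - \frac{2}{3}\right)^{2} = \left(- \frac{14}{3}\right)^{2} = \frac{196}{9}$)
$23 \left(-158\right) \left(1 \cdot 8 + Y{\left(2,6 \right)}\right) = 23 \left(-158\right) \left(1 \cdot 8 + \frac{196}{9}\right) = - 3634 \left(8 + \frac{196}{9}\right) = \left(-3634\right) \frac{268}{9} = - \frac{973912}{9}$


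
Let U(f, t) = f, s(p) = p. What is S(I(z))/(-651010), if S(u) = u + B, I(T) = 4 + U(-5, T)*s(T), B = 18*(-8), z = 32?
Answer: 30/65101 ≈ 0.00046082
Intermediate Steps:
B = -144
I(T) = 4 - 5*T
S(u) = -144 + u (S(u) = u - 144 = -144 + u)
S(I(z))/(-651010) = (-144 + (4 - 5*32))/(-651010) = (-144 + (4 - 160))*(-1/651010) = (-144 - 156)*(-1/651010) = -300*(-1/651010) = 30/65101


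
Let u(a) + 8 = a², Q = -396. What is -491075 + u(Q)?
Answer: -334267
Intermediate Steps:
u(a) = -8 + a²
-491075 + u(Q) = -491075 + (-8 + (-396)²) = -491075 + (-8 + 156816) = -491075 + 156808 = -334267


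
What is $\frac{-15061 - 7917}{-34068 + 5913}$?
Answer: $\frac{22978}{28155} \approx 0.81612$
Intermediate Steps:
$\frac{-15061 - 7917}{-34068 + 5913} = - \frac{22978}{-28155} = \left(-22978\right) \left(- \frac{1}{28155}\right) = \frac{22978}{28155}$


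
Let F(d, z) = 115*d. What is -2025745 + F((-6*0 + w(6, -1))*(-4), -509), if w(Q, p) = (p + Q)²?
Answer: -2037245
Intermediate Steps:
w(Q, p) = (Q + p)²
-2025745 + F((-6*0 + w(6, -1))*(-4), -509) = -2025745 + 115*((-6*0 + (6 - 1)²)*(-4)) = -2025745 + 115*((0 + 5²)*(-4)) = -2025745 + 115*((0 + 25)*(-4)) = -2025745 + 115*(25*(-4)) = -2025745 + 115*(-100) = -2025745 - 11500 = -2037245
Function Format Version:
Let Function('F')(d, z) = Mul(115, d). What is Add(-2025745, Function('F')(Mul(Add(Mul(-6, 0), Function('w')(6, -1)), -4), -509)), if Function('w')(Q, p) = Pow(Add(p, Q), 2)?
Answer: -2037245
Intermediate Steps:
Function('w')(Q, p) = Pow(Add(Q, p), 2)
Add(-2025745, Function('F')(Mul(Add(Mul(-6, 0), Function('w')(6, -1)), -4), -509)) = Add(-2025745, Mul(115, Mul(Add(Mul(-6, 0), Pow(Add(6, -1), 2)), -4))) = Add(-2025745, Mul(115, Mul(Add(0, Pow(5, 2)), -4))) = Add(-2025745, Mul(115, Mul(Add(0, 25), -4))) = Add(-2025745, Mul(115, Mul(25, -4))) = Add(-2025745, Mul(115, -100)) = Add(-2025745, -11500) = -2037245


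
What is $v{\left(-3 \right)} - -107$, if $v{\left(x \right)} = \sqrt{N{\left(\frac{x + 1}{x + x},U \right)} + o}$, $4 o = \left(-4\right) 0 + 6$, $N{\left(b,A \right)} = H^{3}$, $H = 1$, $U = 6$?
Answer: $107 + \frac{\sqrt{10}}{2} \approx 108.58$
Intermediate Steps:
$N{\left(b,A \right)} = 1$ ($N{\left(b,A \right)} = 1^{3} = 1$)
$o = \frac{3}{2}$ ($o = \frac{\left(-4\right) 0 + 6}{4} = \frac{0 + 6}{4} = \frac{1}{4} \cdot 6 = \frac{3}{2} \approx 1.5$)
$v{\left(x \right)} = \frac{\sqrt{10}}{2}$ ($v{\left(x \right)} = \sqrt{1 + \frac{3}{2}} = \sqrt{\frac{5}{2}} = \frac{\sqrt{10}}{2}$)
$v{\left(-3 \right)} - -107 = \frac{\sqrt{10}}{2} - -107 = \frac{\sqrt{10}}{2} + 107 = 107 + \frac{\sqrt{10}}{2}$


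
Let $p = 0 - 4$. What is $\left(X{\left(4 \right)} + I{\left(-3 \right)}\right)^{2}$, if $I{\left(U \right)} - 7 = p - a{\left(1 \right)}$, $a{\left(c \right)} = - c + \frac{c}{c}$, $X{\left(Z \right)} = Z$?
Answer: $49$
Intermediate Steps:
$a{\left(c \right)} = 1 - c$ ($a{\left(c \right)} = - c + 1 = 1 - c$)
$p = -4$ ($p = 0 - 4 = -4$)
$I{\left(U \right)} = 3$ ($I{\left(U \right)} = 7 - \left(5 - 1\right) = 7 - 4 = 3$)
$\left(X{\left(4 \right)} + I{\left(-3 \right)}\right)^{2} = \left(4 + 3\right)^{2} = 7^{2} = 49$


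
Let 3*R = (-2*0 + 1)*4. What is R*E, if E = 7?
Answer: 28/3 ≈ 9.3333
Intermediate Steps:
R = 4/3 (R = ((-2*0 + 1)*4)/3 = ((0 + 1)*4)/3 = (1*4)/3 = (1/3)*4 = 4/3 ≈ 1.3333)
R*E = (4/3)*7 = 28/3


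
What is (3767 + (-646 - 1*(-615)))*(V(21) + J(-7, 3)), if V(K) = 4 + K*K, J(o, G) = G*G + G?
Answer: 1707352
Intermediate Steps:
J(o, G) = G + G**2 (J(o, G) = G**2 + G = G + G**2)
V(K) = 4 + K**2
(3767 + (-646 - 1*(-615)))*(V(21) + J(-7, 3)) = (3767 + (-646 - 1*(-615)))*((4 + 21**2) + 3*(1 + 3)) = (3767 + (-646 + 615))*((4 + 441) + 3*4) = (3767 - 31)*(445 + 12) = 3736*457 = 1707352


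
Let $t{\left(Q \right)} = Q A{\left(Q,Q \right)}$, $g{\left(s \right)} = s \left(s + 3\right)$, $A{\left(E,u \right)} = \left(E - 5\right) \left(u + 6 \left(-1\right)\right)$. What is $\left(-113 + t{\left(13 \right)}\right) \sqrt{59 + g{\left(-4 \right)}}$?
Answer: $1845 \sqrt{7} \approx 4881.4$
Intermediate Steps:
$A{\left(E,u \right)} = \left(-6 + u\right) \left(-5 + E\right)$ ($A{\left(E,u \right)} = \left(-5 + E\right) \left(u - 6\right) = \left(-5 + E\right) \left(-6 + u\right) = \left(-6 + u\right) \left(-5 + E\right)$)
$g{\left(s \right)} = s \left(3 + s\right)$
$t{\left(Q \right)} = Q \left(30 + Q^{2} - 11 Q\right)$ ($t{\left(Q \right)} = Q \left(30 - 6 Q - 5 Q + Q Q\right) = Q \left(30 - 6 Q - 5 Q + Q^{2}\right) = Q \left(30 + Q^{2} - 11 Q\right)$)
$\left(-113 + t{\left(13 \right)}\right) \sqrt{59 + g{\left(-4 \right)}} = \left(-113 + 13 \left(30 + 13^{2} - 143\right)\right) \sqrt{59 - 4 \left(3 - 4\right)} = \left(-113 + 13 \left(30 + 169 - 143\right)\right) \sqrt{59 - -4} = \left(-113 + 13 \cdot 56\right) \sqrt{59 + 4} = \left(-113 + 728\right) \sqrt{63} = 615 \cdot 3 \sqrt{7} = 1845 \sqrt{7}$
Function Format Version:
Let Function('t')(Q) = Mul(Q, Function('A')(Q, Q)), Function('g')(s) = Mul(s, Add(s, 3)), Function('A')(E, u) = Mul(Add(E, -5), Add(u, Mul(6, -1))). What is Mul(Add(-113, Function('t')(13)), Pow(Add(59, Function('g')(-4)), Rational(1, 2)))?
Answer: Mul(1845, Pow(7, Rational(1, 2))) ≈ 4881.4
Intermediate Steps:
Function('A')(E, u) = Mul(Add(-6, u), Add(-5, E)) (Function('A')(E, u) = Mul(Add(-5, E), Add(u, -6)) = Mul(Add(-5, E), Add(-6, u)) = Mul(Add(-6, u), Add(-5, E)))
Function('g')(s) = Mul(s, Add(3, s))
Function('t')(Q) = Mul(Q, Add(30, Pow(Q, 2), Mul(-11, Q))) (Function('t')(Q) = Mul(Q, Add(30, Mul(-6, Q), Mul(-5, Q), Mul(Q, Q))) = Mul(Q, Add(30, Mul(-6, Q), Mul(-5, Q), Pow(Q, 2))) = Mul(Q, Add(30, Pow(Q, 2), Mul(-11, Q))))
Mul(Add(-113, Function('t')(13)), Pow(Add(59, Function('g')(-4)), Rational(1, 2))) = Mul(Add(-113, Mul(13, Add(30, Pow(13, 2), Mul(-11, 13)))), Pow(Add(59, Mul(-4, Add(3, -4))), Rational(1, 2))) = Mul(Add(-113, Mul(13, Add(30, 169, -143))), Pow(Add(59, Mul(-4, -1)), Rational(1, 2))) = Mul(Add(-113, Mul(13, 56)), Pow(Add(59, 4), Rational(1, 2))) = Mul(Add(-113, 728), Pow(63, Rational(1, 2))) = Mul(615, Mul(3, Pow(7, Rational(1, 2)))) = Mul(1845, Pow(7, Rational(1, 2)))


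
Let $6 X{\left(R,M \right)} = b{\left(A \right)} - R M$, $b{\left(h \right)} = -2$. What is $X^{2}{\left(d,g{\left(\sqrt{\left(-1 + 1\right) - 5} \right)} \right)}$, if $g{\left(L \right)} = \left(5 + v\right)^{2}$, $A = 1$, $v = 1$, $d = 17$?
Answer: $\frac{94249}{9} \approx 10472.0$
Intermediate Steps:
$g{\left(L \right)} = 36$ ($g{\left(L \right)} = \left(5 + 1\right)^{2} = 6^{2} = 36$)
$X{\left(R,M \right)} = - \frac{1}{3} - \frac{M R}{6}$ ($X{\left(R,M \right)} = \frac{-2 - R M}{6} = \frac{-2 - M R}{6} = - \frac{1}{3} - \frac{M R}{6}$)
$X^{2}{\left(d,g{\left(\sqrt{\left(-1 + 1\right) - 5} \right)} \right)} = \left(- \frac{1}{3} - 6 \cdot 17\right)^{2} = \left(- \frac{1}{3} - 102\right)^{2} = \left(- \frac{307}{3}\right)^{2} = \frac{94249}{9}$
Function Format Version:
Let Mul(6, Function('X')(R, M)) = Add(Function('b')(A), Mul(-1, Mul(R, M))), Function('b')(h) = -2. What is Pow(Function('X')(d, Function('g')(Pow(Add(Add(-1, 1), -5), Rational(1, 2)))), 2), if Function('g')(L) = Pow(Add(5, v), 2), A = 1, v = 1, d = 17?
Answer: Rational(94249, 9) ≈ 10472.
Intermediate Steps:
Function('g')(L) = 36 (Function('g')(L) = Pow(Add(5, 1), 2) = Pow(6, 2) = 36)
Function('X')(R, M) = Add(Rational(-1, 3), Mul(Rational(-1, 6), M, R)) (Function('X')(R, M) = Mul(Rational(1, 6), Add(-2, Mul(-1, Mul(R, M)))) = Mul(Rational(1, 6), Add(-2, Mul(-1, Mul(M, R)))) = Mul(Rational(1, 6), Add(-2, Mul(-1, M, R))) = Add(Rational(-1, 3), Mul(Rational(-1, 6), M, R)))
Pow(Function('X')(d, Function('g')(Pow(Add(Add(-1, 1), -5), Rational(1, 2)))), 2) = Pow(Add(Rational(-1, 3), Mul(Rational(-1, 6), 36, 17)), 2) = Pow(Add(Rational(-1, 3), -102), 2) = Pow(Rational(-307, 3), 2) = Rational(94249, 9)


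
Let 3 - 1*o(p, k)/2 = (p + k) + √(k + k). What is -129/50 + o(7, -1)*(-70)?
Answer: 20871/50 + 140*I*√2 ≈ 417.42 + 197.99*I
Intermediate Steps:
o(p, k) = 6 - 2*k - 2*p - 2*√2*√k (o(p, k) = 6 - 2*((p + k) + √(k + k)) = 6 - 2*((k + p) + √(2*k)) = 6 - 2*((k + p) + √2*√k) = 6 - 2*(k + p + √2*√k) = 6 + (-2*k - 2*p - 2*√2*√k) = 6 - 2*k - 2*p - 2*√2*√k)
-129/50 + o(7, -1)*(-70) = -129/50 + (6 - 2*(-1) - 2*7 - 2*√2*√(-1))*(-70) = -129*1/50 + (6 + 2 - 14 - 2*√2*I)*(-70) = -129/50 + (6 + 2 - 14 - 2*I*√2)*(-70) = -129/50 + (-6 - 2*I*√2)*(-70) = -129/50 + (420 + 140*I*√2) = 20871/50 + 140*I*√2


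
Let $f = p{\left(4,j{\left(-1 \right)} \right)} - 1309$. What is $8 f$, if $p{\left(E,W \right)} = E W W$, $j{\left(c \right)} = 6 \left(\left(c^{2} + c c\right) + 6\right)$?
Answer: $63256$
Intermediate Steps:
$j{\left(c \right)} = 36 + 12 c^{2}$ ($j{\left(c \right)} = 6 \left(\left(c^{2} + c^{2}\right) + 6\right) = 6 \left(2 c^{2} + 6\right) = 6 \left(6 + 2 c^{2}\right) = 36 + 12 c^{2}$)
$p{\left(E,W \right)} = E W^{2}$
$f = 7907$ ($f = 4 \left(36 + 12 \left(-1\right)^{2}\right)^{2} - 1309 = 4 \left(36 + 12 \cdot 1\right)^{2} - 1309 = 4 \left(36 + 12\right)^{2} - 1309 = 4 \cdot 48^{2} - 1309 = 4 \cdot 2304 - 1309 = 9216 - 1309 = 7907$)
$8 f = 8 \cdot 7907 = 63256$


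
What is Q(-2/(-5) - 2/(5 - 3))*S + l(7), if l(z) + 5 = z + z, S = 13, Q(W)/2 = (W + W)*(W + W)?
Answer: 1161/25 ≈ 46.440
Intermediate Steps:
Q(W) = 8*W² (Q(W) = 2*((W + W)*(W + W)) = 2*((2*W)*(2*W)) = 2*(4*W²) = 8*W²)
l(z) = -5 + 2*z (l(z) = -5 + (z + z) = -5 + 2*z)
Q(-2/(-5) - 2/(5 - 3))*S + l(7) = (8*(-2/(-5) - 2/(5 - 3))²)*13 + (-5 + 2*7) = (8*(-2*(-⅕) - 2/2)²)*13 + (-5 + 14) = (8*(⅖ - 2*½)²)*13 + 9 = (8*(⅖ - 1)²)*13 + 9 = (8*(-⅗)²)*13 + 9 = (8*(9/25))*13 + 9 = (72/25)*13 + 9 = 936/25 + 9 = 1161/25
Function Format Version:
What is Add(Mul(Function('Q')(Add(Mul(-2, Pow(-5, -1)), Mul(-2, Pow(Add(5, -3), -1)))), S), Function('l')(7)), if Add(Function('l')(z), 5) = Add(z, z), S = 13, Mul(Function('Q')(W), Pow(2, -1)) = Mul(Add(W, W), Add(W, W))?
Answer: Rational(1161, 25) ≈ 46.440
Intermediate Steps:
Function('Q')(W) = Mul(8, Pow(W, 2)) (Function('Q')(W) = Mul(2, Mul(Add(W, W), Add(W, W))) = Mul(2, Mul(Mul(2, W), Mul(2, W))) = Mul(2, Mul(4, Pow(W, 2))) = Mul(8, Pow(W, 2)))
Function('l')(z) = Add(-5, Mul(2, z)) (Function('l')(z) = Add(-5, Add(z, z)) = Add(-5, Mul(2, z)))
Add(Mul(Function('Q')(Add(Mul(-2, Pow(-5, -1)), Mul(-2, Pow(Add(5, -3), -1)))), S), Function('l')(7)) = Add(Mul(Mul(8, Pow(Add(Mul(-2, Pow(-5, -1)), Mul(-2, Pow(Add(5, -3), -1))), 2)), 13), Add(-5, Mul(2, 7))) = Add(Mul(Mul(8, Pow(Add(Mul(-2, Rational(-1, 5)), Mul(-2, Pow(2, -1))), 2)), 13), Add(-5, 14)) = Add(Mul(Mul(8, Pow(Add(Rational(2, 5), Mul(-2, Rational(1, 2))), 2)), 13), 9) = Add(Mul(Mul(8, Pow(Add(Rational(2, 5), -1), 2)), 13), 9) = Add(Mul(Mul(8, Pow(Rational(-3, 5), 2)), 13), 9) = Add(Mul(Mul(8, Rational(9, 25)), 13), 9) = Add(Mul(Rational(72, 25), 13), 9) = Add(Rational(936, 25), 9) = Rational(1161, 25)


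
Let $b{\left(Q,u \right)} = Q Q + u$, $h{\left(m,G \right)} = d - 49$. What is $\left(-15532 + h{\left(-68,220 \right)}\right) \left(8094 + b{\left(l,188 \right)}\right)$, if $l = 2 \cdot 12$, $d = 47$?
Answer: $-137600172$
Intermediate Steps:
$h{\left(m,G \right)} = -2$ ($h{\left(m,G \right)} = 47 - 49 = -2$)
$l = 24$
$b{\left(Q,u \right)} = u + Q^{2}$ ($b{\left(Q,u \right)} = Q^{2} + u = u + Q^{2}$)
$\left(-15532 + h{\left(-68,220 \right)}\right) \left(8094 + b{\left(l,188 \right)}\right) = \left(-15532 - 2\right) \left(8094 + \left(188 + 24^{2}\right)\right) = - 15534 \left(8094 + \left(188 + 576\right)\right) = - 15534 \left(8094 + 764\right) = \left(-15534\right) 8858 = -137600172$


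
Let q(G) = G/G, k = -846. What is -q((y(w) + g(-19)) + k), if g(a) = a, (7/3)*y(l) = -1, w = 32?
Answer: -1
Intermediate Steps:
y(l) = -3/7 (y(l) = (3/7)*(-1) = -3/7)
q(G) = 1
-q((y(w) + g(-19)) + k) = -1*1 = -1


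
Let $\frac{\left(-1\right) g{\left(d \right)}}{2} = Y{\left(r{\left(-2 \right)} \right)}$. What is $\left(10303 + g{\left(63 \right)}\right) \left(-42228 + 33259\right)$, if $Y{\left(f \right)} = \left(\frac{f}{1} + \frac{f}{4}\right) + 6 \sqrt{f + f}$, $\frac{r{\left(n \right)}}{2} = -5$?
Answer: $-92631832 + 215256 i \sqrt{5} \approx -9.2632 \cdot 10^{7} + 4.8133 \cdot 10^{5} i$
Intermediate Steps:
$r{\left(n \right)} = -10$ ($r{\left(n \right)} = 2 \left(-5\right) = -10$)
$Y{\left(f \right)} = \frac{5 f}{4} + 6 \sqrt{2} \sqrt{f}$ ($Y{\left(f \right)} = \left(f 1 + f \frac{1}{4}\right) + 6 \sqrt{2 f} = \left(f + \frac{f}{4}\right) + 6 \sqrt{2} \sqrt{f} = \frac{5 f}{4} + 6 \sqrt{2} \sqrt{f}$)
$g{\left(d \right)} = 25 - 24 i \sqrt{5}$ ($g{\left(d \right)} = - 2 \left(\frac{5}{4} \left(-10\right) + 6 \sqrt{2} \sqrt{-10}\right) = - 2 \left(- \frac{25}{2} + 6 \sqrt{2} i \sqrt{10}\right) = - 2 \left(- \frac{25}{2} + 12 i \sqrt{5}\right) = 25 - 24 i \sqrt{5}$)
$\left(10303 + g{\left(63 \right)}\right) \left(-42228 + 33259\right) = \left(10303 + \left(25 - 24 i \sqrt{5}\right)\right) \left(-42228 + 33259\right) = \left(10328 - 24 i \sqrt{5}\right) \left(-8969\right) = -92631832 + 215256 i \sqrt{5}$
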